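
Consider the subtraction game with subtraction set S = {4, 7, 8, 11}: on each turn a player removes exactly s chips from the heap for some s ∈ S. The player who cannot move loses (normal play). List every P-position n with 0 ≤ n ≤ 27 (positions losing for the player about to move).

0, 1, 2, 3, 15, 16, 17, 18

n :  0  1  2  3  4  5  6  7  8  9 10 11 12 13 14 15 16 17 18 19 20 21 22 23 24 25 26 27
G :  0  0  0  0  1  1  1  1  2  2  2  2  3  3  3  0  0  0  0  1  1  1  1  2  2  2  2  3
P-positions are exactly the n with G(n) = 0.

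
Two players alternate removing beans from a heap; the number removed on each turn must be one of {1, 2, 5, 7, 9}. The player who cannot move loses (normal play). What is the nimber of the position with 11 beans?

5

G(0) = 0
G(1) = mex{0} = 1
G(2) = mex{1,0} = 2
G(3) = mex{2,1} = 0
G(4) = mex{0,2} = 1
G(5) = mex{1,0,0} = 2
G(6) = mex{2,1,1} = 0
G(7) = mex{0,2,2,0} = 1
G(8) = mex{1,0,0,1} = 2
G(9) = mex{2,1,1,2,0} = 3
G(10) = mex{3,2,2,0,1} = 4
G(11) = mex{4,3,0,1,2} = 5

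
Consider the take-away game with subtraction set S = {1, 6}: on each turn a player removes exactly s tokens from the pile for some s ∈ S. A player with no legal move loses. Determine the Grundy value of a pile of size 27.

2

n :  0  1  2  3  4  5  6  7  8  9 10 11 12 13 14 15 16 17 18 19 20 21 22 23 24 25 26 27
G :  0  1  0  1  0  1  2  0  1  0  1  0  1  2  0  1  0  1  0  1  2  0  1  0  1  0  1  2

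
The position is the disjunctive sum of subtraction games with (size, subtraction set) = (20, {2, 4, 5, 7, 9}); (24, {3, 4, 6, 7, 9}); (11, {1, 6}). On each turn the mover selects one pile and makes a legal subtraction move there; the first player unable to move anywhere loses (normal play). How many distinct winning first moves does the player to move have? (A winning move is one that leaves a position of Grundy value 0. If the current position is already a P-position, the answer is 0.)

Pile A, S = {2, 4, 5, 7, 9}:
G(0) = 0
G(1) = mex{} = 0
G(2) = mex{0} = 1
G(3) = mex{0} = 1
G(4) = mex{1,0} = 2
G(5) = mex{1,0,0} = 2
G(6) = mex{2,1,0} = 3
G(7) = mex{2,1,1,0} = 3
G(8) = mex{3,2,1,0} = 4
G(9) = mex{3,2,2,1,0} = 4
G(10) = mex{4,3,2,1,0} = 5
G(11) = mex{4,3,3,2,1} = 0
G(12) = mex{5,4,3,2,1} = 0
G(13) = mex{0,4,4,3,2} = 1
G(14) = mex{0,5,4,3,2} = 1
G(15) = mex{1,0,5,4,3} = 2
G(16) = mex{1,0,0,4,3} = 2
G(17) = mex{2,1,0,5,4} = 3
G(18) = mex{2,1,1,0,4} = 3
G(19) = mex{3,2,1,0,5} = 4
G(20) = mex{3,2,2,1,0} = 4
G_A(20) = 4.
Pile B, S = {3, 4, 6, 7, 9}:
n :  0  1  2  3  4  5  6  7  8  9 10 11 12 13 14 15 16 17 18 19 20 21 22 23 24
G :  0  0  0  1  1  1  2  2  2  3  3  3  0  0  0  1  1  1  2  2  2  3  3  3  0
G_B(24) = 0.
Pile C, S = {1, 6}:
n :  0  1  2  3  4  5  6  7  8  9 10 11
G :  0  1  0  1  0  1  2  0  1  0  1  0
G_C(11) = 0.
Combined Grundy value = 4 ⊕ 0 ⊕ 0 = 4.
A winning move leaves total XOR = 0, i.e. changes one component's Grundy value g to g ⊕ X where X is the current total.
Pile A: need g' = 4⊕4 = 0. Options: 20−2→G=3, 20−4→G=2, 20−5→G=2, 20−7→G=1, 20−9→G=0. Hits: 1.
Pile B: need g' = 0⊕4 = 4. Options: 24−3→G=3, 24−4→G=2, 24−6→G=2, 24−7→G=1, 24−9→G=1. Hits: 0.
Pile C: need g' = 0⊕4 = 4. Options: 11−1→G=1, 11−6→G=1. Hits: 0.

1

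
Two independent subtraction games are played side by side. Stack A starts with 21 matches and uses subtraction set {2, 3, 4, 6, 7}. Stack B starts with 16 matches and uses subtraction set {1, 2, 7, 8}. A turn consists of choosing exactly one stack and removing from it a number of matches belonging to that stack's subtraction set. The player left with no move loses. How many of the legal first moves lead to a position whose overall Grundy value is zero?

0

Stack A, S = {2, 3, 4, 6, 7}:
n :  0  1  2  3  4  5  6  7  8  9 10 11 12 13 14 15 16 17 18 19 20 21
G :  0  0  1  1  2  2  3  3  4  0  0  1  1  2  2  3  3  4  0  0  1  1
G_A(21) = 1.
Stack B, S = {1, 2, 7, 8}:
G(0) = 0
G(1) = mex{0} = 1
G(2) = mex{1,0} = 2
G(3) = mex{2,1} = 0
G(4) = mex{0,2} = 1
G(5) = mex{1,0} = 2
G(6) = mex{2,1} = 0
G(7) = mex{0,2,0} = 1
G(8) = mex{1,0,1,0} = 2
G(9) = mex{2,1,2,1} = 0
G(10) = mex{0,2,0,2} = 1
G(11) = mex{1,0,1,0} = 2
G(12) = mex{2,1,2,1} = 0
G(13) = mex{0,2,0,2} = 1
G(14) = mex{1,0,1,0} = 2
G(15) = mex{2,1,2,1} = 0
G(16) = mex{0,2,0,2} = 1
G_B(16) = 1.
Combined Grundy value = 1 ⊕ 1 = 0.
A winning move leaves total XOR = 0, i.e. changes one component's Grundy value g to g ⊕ X where X is the current total.
Stack A: target g' = 1⊕0 = 1, but every legal move changes the Grundy value (mex property), so 0 moves.
Stack B: target g' = 1⊕0 = 1, but every legal move changes the Grundy value (mex property), so 0 moves.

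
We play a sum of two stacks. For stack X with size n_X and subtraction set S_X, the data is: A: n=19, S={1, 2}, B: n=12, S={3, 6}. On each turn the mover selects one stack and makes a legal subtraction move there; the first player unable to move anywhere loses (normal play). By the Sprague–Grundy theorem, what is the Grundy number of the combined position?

Stack A, S = {1, 2}:
n :  0  1  2  3  4  5  6  7  8  9 10 11 12 13 14 15 16 17 18 19
G :  0  1  2  0  1  2  0  1  2  0  1  2  0  1  2  0  1  2  0  1
G_A(19) = 1.
Stack B, S = {3, 6}:
G(0) = 0
G(1) = mex{} = 0
G(2) = mex{} = 0
G(3) = mex{0} = 1
G(4) = mex{0} = 1
G(5) = mex{0} = 1
G(6) = mex{1,0} = 2
G(7) = mex{1,0} = 2
G(8) = mex{1,0} = 2
G(9) = mex{2,1} = 0
G(10) = mex{2,1} = 0
G(11) = mex{2,1} = 0
G(12) = mex{0,2} = 1
G_B(12) = 1.
Combined Grundy value = 1 ⊕ 1 = 0.

0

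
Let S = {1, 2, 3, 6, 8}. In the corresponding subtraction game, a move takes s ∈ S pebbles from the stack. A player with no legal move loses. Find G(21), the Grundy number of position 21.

3

G(0) = 0
G(1) = mex{0} = 1
G(2) = mex{1,0} = 2
G(3) = mex{2,1,0} = 3
G(4) = mex{3,2,1} = 0
G(5) = mex{0,3,2} = 1
G(6) = mex{1,0,3,0} = 2
G(7) = mex{2,1,0,1} = 3
G(8) = mex{3,2,1,2,0} = 4
G(9) = mex{4,3,2,3,1} = 0
G(10) = mex{0,4,3,0,2} = 1
G(11) = mex{1,0,4,1,3} = 2
G(12) = mex{2,1,0,2,0} = 3
G(13) = mex{3,2,1,3,1} = 0
G(14) = mex{0,3,2,4,2} = 1
G(15) = mex{1,0,3,0,3} = 2
G(16) = mex{2,1,0,1,4} = 3
G(17) = mex{3,2,1,2,0} = 4
G(18) = mex{4,3,2,3,1} = 0
G(19) = mex{0,4,3,0,2} = 1
G(20) = mex{1,0,4,1,3} = 2
G(21) = mex{2,1,0,2,0} = 3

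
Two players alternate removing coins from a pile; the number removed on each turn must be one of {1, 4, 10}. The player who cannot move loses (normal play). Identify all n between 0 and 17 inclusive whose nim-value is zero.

G(0) = 0
G(1) = mex{0} = 1
G(2) = mex{1} = 0
G(3) = mex{0} = 1
G(4) = mex{1,0} = 2
G(5) = mex{2,1} = 0
G(6) = mex{0,0} = 1
G(7) = mex{1,1} = 0
G(8) = mex{0,2} = 1
G(9) = mex{1,0} = 2
G(10) = mex{2,1,0} = 3
G(11) = mex{3,0,1} = 2
G(12) = mex{2,1,0} = 3
G(13) = mex{3,2,1} = 0
G(14) = mex{0,3,2} = 1
G(15) = mex{1,2,0} = 3
G(16) = mex{3,3,1} = 0
G(17) = mex{0,0,0} = 1
P-positions are exactly the n with G(n) = 0.

0, 2, 5, 7, 13, 16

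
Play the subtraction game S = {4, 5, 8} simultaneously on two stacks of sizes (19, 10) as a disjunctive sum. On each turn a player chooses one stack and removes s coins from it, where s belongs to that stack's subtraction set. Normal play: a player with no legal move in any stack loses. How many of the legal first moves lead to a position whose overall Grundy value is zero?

3

All stacks use S = {4, 5, 8}:
n :  0  1  2  3  4  5  6  7  8  9 10 11 12 13 14 15 16 17 18 19
G :  0  0  0  0  1  1  1  1  2  2  2  2  0  0  0  0  1  1  1  1
Stack A: G(19) = 1.
Stack B: G(10) = 2.
Combined Grundy value = 1 ⊕ 2 = 3.
A winning move leaves total XOR = 0, i.e. changes one component's Grundy value g to g ⊕ X where X is the current total.
Stack A: need g' = 1⊕3 = 2. Options: 19−4→G=0, 19−5→G=0, 19−8→G=2. Hits: 1.
Stack B: need g' = 2⊕3 = 1. Options: 10−4→G=1, 10−5→G=1, 10−8→G=0. Hits: 2.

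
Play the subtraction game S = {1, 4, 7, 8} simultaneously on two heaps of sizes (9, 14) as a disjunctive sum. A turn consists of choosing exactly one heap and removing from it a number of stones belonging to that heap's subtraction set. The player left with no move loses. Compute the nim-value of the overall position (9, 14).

All heaps use S = {1, 4, 7, 8}:
G(0) = 0
G(1) = mex{0} = 1
G(2) = mex{1} = 0
G(3) = mex{0} = 1
G(4) = mex{1,0} = 2
G(5) = mex{2,1} = 0
G(6) = mex{0,0} = 1
G(7) = mex{1,1,0} = 2
G(8) = mex{2,2,1,0} = 3
G(9) = mex{3,0,0,1} = 2
G(10) = mex{2,1,1,0} = 3
G(11) = mex{3,2,2,1} = 0
G(12) = mex{0,3,0,2} = 1
G(13) = mex{1,2,1,0} = 3
G(14) = mex{3,3,2,1} = 0
Heap A: G(9) = 2.
Heap B: G(14) = 0.
Combined Grundy value = 2 ⊕ 0 = 2.

2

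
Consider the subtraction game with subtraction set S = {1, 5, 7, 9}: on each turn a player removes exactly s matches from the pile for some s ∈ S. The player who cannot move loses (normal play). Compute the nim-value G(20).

G(0) = 0
G(1) = mex{0} = 1
G(2) = mex{1} = 0
G(3) = mex{0} = 1
G(4) = mex{1} = 0
G(5) = mex{0,0} = 1
G(6) = mex{1,1} = 0
G(7) = mex{0,0,0} = 1
G(8) = mex{1,1,1} = 0
G(9) = mex{0,0,0,0} = 1
G(10) = mex{1,1,1,1} = 0
G(11) = mex{0,0,0,0} = 1
G(12) = mex{1,1,1,1} = 0
G(13) = mex{0,0,0,0} = 1
G(14) = mex{1,1,1,1} = 0
G(15) = mex{0,0,0,0} = 1
G(16) = mex{1,1,1,1} = 0
G(17) = mex{0,0,0,0} = 1
G(18) = mex{1,1,1,1} = 0
G(19) = mex{0,0,0,0} = 1
G(20) = mex{1,1,1,1} = 0

0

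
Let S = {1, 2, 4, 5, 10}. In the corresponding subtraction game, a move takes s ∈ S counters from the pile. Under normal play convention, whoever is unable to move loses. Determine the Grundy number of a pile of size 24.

n :  0  1  2  3  4  5  6  7  8  9 10 11 12 13 14 15 16 17 18 19 20 21 22 23 24
G :  0  1  2  0  1  2  0  1  2  0  1  2  0  1  2  0  1  2  0  1  2  0  1  2  0

0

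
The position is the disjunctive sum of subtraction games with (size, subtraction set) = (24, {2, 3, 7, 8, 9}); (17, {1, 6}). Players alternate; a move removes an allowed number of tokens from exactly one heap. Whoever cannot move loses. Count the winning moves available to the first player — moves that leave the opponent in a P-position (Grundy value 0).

0

Heap A, S = {2, 3, 7, 8, 9}:
n :  0  1  2  3  4  5  6  7  8  9 10 11 12 13 14 15 16 17 18 19 20 21 22 23 24
G :  0  0  1  1  2  0  0  1  1  2  2  0  3  1  2  2  0  0  1  1  2  0  0  1  1
G_A(24) = 1.
Heap B, S = {1, 6}:
G(0) = 0
G(1) = mex{0} = 1
G(2) = mex{1} = 0
G(3) = mex{0} = 1
G(4) = mex{1} = 0
G(5) = mex{0} = 1
G(6) = mex{1,0} = 2
G(7) = mex{2,1} = 0
G(8) = mex{0,0} = 1
G(9) = mex{1,1} = 0
G(10) = mex{0,0} = 1
G(11) = mex{1,1} = 0
G(12) = mex{0,2} = 1
G(13) = mex{1,0} = 2
G(14) = mex{2,1} = 0
G(15) = mex{0,0} = 1
G(16) = mex{1,1} = 0
G(17) = mex{0,0} = 1
G_B(17) = 1.
Combined Grundy value = 1 ⊕ 1 = 0.
A winning move leaves total XOR = 0, i.e. changes one component's Grundy value g to g ⊕ X where X is the current total.
Heap A: target g' = 1⊕0 = 1, but every legal move changes the Grundy value (mex property), so 0 moves.
Heap B: target g' = 1⊕0 = 1, but every legal move changes the Grundy value (mex property), so 0 moves.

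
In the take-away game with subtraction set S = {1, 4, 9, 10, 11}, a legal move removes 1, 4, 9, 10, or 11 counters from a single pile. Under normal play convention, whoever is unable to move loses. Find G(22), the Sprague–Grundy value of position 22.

1

G(0) = 0
G(1) = mex{0} = 1
G(2) = mex{1} = 0
G(3) = mex{0} = 1
G(4) = mex{1,0} = 2
G(5) = mex{2,1} = 0
G(6) = mex{0,0} = 1
G(7) = mex{1,1} = 0
G(8) = mex{0,2} = 1
G(9) = mex{1,0,0} = 2
G(10) = mex{2,1,1,0} = 3
G(11) = mex{3,0,0,1,0} = 2
G(12) = mex{2,1,1,0,1} = 3
G(13) = mex{3,2,2,1,0} = 4
G(14) = mex{4,3,0,2,1} = 5
G(15) = mex{5,2,1,0,2} = 3
G(16) = mex{3,3,0,1,0} = 2
G(17) = mex{2,4,1,0,1} = 3
G(18) = mex{3,5,2,1,0} = 4
G(19) = mex{4,3,3,2,1} = 0
G(20) = mex{0,2,2,3,2} = 1
G(21) = mex{1,3,3,2,3} = 0
G(22) = mex{0,4,4,3,2} = 1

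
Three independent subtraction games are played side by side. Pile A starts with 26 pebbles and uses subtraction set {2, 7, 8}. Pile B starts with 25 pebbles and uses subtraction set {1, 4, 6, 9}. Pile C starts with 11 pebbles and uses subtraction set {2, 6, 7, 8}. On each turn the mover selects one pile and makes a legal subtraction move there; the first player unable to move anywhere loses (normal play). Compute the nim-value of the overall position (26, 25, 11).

2

Pile A, S = {2, 7, 8}:
G(0) = 0
G(1) = mex{} = 0
G(2) = mex{0} = 1
G(3) = mex{0} = 1
G(4) = mex{1} = 0
G(5) = mex{1} = 0
G(6) = mex{0} = 1
G(7) = mex{0,0} = 1
G(8) = mex{1,0,0} = 2
G(9) = mex{1,1,0} = 2
G(10) = mex{2,1,1} = 0
G(11) = mex{2,0,1} = 3
G(12) = mex{0,0,0} = 1
G(13) = mex{3,1,0} = 2
G(14) = mex{1,1,1} = 0
G(15) = mex{2,2,1} = 0
G(16) = mex{0,2,2} = 1
G(17) = mex{0,0,2} = 1
G(18) = mex{1,3,0} = 2
G(19) = mex{1,1,3} = 0
G(20) = mex{2,2,1} = 0
G(21) = mex{0,0,2} = 1
G(22) = mex{0,0,0} = 1
G(23) = mex{1,1,0} = 2
G(24) = mex{1,1,1} = 0
G(25) = mex{2,2,1} = 0
G(26) = mex{0,0,2} = 1
G_A(26) = 1.
Pile B, S = {1, 4, 6, 9}:
n :  0  1  2  3  4  5  6  7  8  9 10 11 12 13 14 15 16 17 18 19 20 21 22 23 24 25
G :  0  1  0  1  2  0  1  0  1  2  0  1  0  1  2  0  1  0  1  2  0  1  0  1  2  0
G_B(25) = 0.
Pile C, S = {2, 6, 7, 8}:
G(0) = 0
G(1) = mex{} = 0
G(2) = mex{0} = 1
G(3) = mex{0} = 1
G(4) = mex{1} = 0
G(5) = mex{1} = 0
G(6) = mex{0,0} = 1
G(7) = mex{0,0,0} = 1
G(8) = mex{1,1,0,0} = 2
G(9) = mex{1,1,1,0} = 2
G(10) = mex{2,0,1,1} = 3
G(11) = mex{2,0,0,1} = 3
G_C(11) = 3.
Combined Grundy value = 1 ⊕ 0 ⊕ 3 = 2.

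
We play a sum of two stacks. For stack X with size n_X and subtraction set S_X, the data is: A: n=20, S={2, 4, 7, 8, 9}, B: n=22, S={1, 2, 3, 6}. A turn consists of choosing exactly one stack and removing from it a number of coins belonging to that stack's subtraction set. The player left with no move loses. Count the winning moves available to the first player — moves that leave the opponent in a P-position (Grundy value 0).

1

Stack A, S = {2, 4, 7, 8, 9}:
G(0) = 0
G(1) = mex{} = 0
G(2) = mex{0} = 1
G(3) = mex{0} = 1
G(4) = mex{1,0} = 2
G(5) = mex{1,0} = 2
G(6) = mex{2,1} = 0
G(7) = mex{2,1,0} = 3
G(8) = mex{0,2,0,0} = 1
G(9) = mex{3,2,1,0,0} = 4
G(10) = mex{1,0,1,1,0} = 2
G(11) = mex{4,3,2,1,1} = 0
G(12) = mex{2,1,2,2,1} = 0
G(13) = mex{0,4,0,2,2} = 1
G(14) = mex{0,2,3,0,2} = 1
G(15) = mex{1,0,1,3,0} = 2
G(16) = mex{1,0,4,1,3} = 2
G(17) = mex{2,1,2,4,1} = 0
G(18) = mex{2,1,0,2,4} = 3
G(19) = mex{0,2,0,0,2} = 1
G(20) = mex{3,2,1,0,0} = 4
G_A(20) = 4.
Stack B, S = {1, 2, 3, 6}:
G(0) = 0
G(1) = mex{0} = 1
G(2) = mex{1,0} = 2
G(3) = mex{2,1,0} = 3
G(4) = mex{3,2,1} = 0
G(5) = mex{0,3,2} = 1
G(6) = mex{1,0,3,0} = 2
G(7) = mex{2,1,0,1} = 3
G(8) = mex{3,2,1,2} = 0
G(9) = mex{0,3,2,3} = 1
G(10) = mex{1,0,3,0} = 2
G(11) = mex{2,1,0,1} = 3
G(12) = mex{3,2,1,2} = 0
G(13) = mex{0,3,2,3} = 1
G(14) = mex{1,0,3,0} = 2
G(15) = mex{2,1,0,1} = 3
G(16) = mex{3,2,1,2} = 0
G(17) = mex{0,3,2,3} = 1
G(18) = mex{1,0,3,0} = 2
G(19) = mex{2,1,0,1} = 3
G(20) = mex{3,2,1,2} = 0
G(21) = mex{0,3,2,3} = 1
G(22) = mex{1,0,3,0} = 2
G_B(22) = 2.
Combined Grundy value = 4 ⊕ 2 = 6.
A winning move leaves total XOR = 0, i.e. changes one component's Grundy value g to g ⊕ X where X is the current total.
Stack A: need g' = 4⊕6 = 2. Options: 20−2→G=3, 20−4→G=2, 20−7→G=1, 20−8→G=0, 20−9→G=0. Hits: 1.
Stack B: need g' = 2⊕6 = 4. Options: 22−1→G=1, 22−2→G=0, 22−3→G=3, 22−6→G=0. Hits: 0.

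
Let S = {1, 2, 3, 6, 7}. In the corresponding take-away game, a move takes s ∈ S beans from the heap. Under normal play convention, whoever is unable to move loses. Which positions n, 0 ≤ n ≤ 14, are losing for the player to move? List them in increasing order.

0, 4, 8, 12

n :  0  1  2  3  4  5  6  7  8  9 10 11 12 13 14
G :  0  1  2  3  0  1  2  3  0  1  2  3  0  1  2
P-positions are exactly the n with G(n) = 0.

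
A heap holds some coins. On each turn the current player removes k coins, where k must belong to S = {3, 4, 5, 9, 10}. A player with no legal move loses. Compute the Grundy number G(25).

1

G(0) = 0
G(1) = mex{} = 0
G(2) = mex{} = 0
G(3) = mex{0} = 1
G(4) = mex{0,0} = 1
G(5) = mex{0,0,0} = 1
G(6) = mex{1,0,0} = 2
G(7) = mex{1,1,0} = 2
G(8) = mex{1,1,1} = 0
G(9) = mex{2,1,1,0} = 3
G(10) = mex{2,2,1,0,0} = 3
G(11) = mex{0,2,2,0,0} = 1
G(12) = mex{3,0,2,1,0} = 4
G(13) = mex{3,3,0,1,1} = 2
G(14) = mex{1,3,3,1,1} = 0
G(15) = mex{4,1,3,2,1} = 0
G(16) = mex{2,4,1,2,2} = 0
G(17) = mex{0,2,4,0,2} = 1
G(18) = mex{0,0,2,3,0} = 1
G(19) = mex{0,0,0,3,3} = 1
G(20) = mex{1,0,0,1,3} = 2
G(21) = mex{1,1,0,4,1} = 2
G(22) = mex{1,1,1,2,4} = 0
G(23) = mex{2,1,1,0,2} = 3
G(24) = mex{2,2,1,0,0} = 3
G(25) = mex{0,2,2,0,0} = 1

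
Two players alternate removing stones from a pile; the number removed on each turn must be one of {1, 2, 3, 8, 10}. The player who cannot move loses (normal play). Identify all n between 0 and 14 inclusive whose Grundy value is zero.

n :  0  1  2  3  4  5  6  7  8  9 10 11 12 13 14
G :  0  1  2  3  0  1  2  3  4  0  1  2  3  0  1
P-positions are exactly the n with G(n) = 0.

0, 4, 9, 13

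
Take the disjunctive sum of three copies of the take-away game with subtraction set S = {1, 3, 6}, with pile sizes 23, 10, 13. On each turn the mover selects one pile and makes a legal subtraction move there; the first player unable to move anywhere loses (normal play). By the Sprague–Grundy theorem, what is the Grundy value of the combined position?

All piles use S = {1, 3, 6}:
G(0) = 0
G(1) = mex{0} = 1
G(2) = mex{1} = 0
G(3) = mex{0,0} = 1
G(4) = mex{1,1} = 0
G(5) = mex{0,0} = 1
G(6) = mex{1,1,0} = 2
G(7) = mex{2,0,1} = 3
G(8) = mex{3,1,0} = 2
G(9) = mex{2,2,1} = 0
G(10) = mex{0,3,0} = 1
G(11) = mex{1,2,1} = 0
G(12) = mex{0,0,2} = 1
G(13) = mex{1,1,3} = 0
G(14) = mex{0,0,2} = 1
G(15) = mex{1,1,0} = 2
G(16) = mex{2,0,1} = 3
G(17) = mex{3,1,0} = 2
G(18) = mex{2,2,1} = 0
G(19) = mex{0,3,0} = 1
G(20) = mex{1,2,1} = 0
G(21) = mex{0,0,2} = 1
G(22) = mex{1,1,3} = 0
G(23) = mex{0,0,2} = 1
Pile A: G(23) = 1.
Pile B: G(10) = 1.
Pile C: G(13) = 0.
Combined Grundy value = 1 ⊕ 1 ⊕ 0 = 0.

0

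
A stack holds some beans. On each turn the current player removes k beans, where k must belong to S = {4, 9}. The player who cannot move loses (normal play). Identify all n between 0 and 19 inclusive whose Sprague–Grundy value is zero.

G(0) = 0
G(1) = mex{} = 0
G(2) = mex{} = 0
G(3) = mex{} = 0
G(4) = mex{0} = 1
G(5) = mex{0} = 1
G(6) = mex{0} = 1
G(7) = mex{0} = 1
G(8) = mex{1} = 0
G(9) = mex{1,0} = 2
G(10) = mex{1,0} = 2
G(11) = mex{1,0} = 2
G(12) = mex{0,0} = 1
G(13) = mex{2,1} = 0
G(14) = mex{2,1} = 0
G(15) = mex{2,1} = 0
G(16) = mex{1,1} = 0
G(17) = mex{0,0} = 1
G(18) = mex{0,2} = 1
G(19) = mex{0,2} = 1
P-positions are exactly the n with G(n) = 0.

0, 1, 2, 3, 8, 13, 14, 15, 16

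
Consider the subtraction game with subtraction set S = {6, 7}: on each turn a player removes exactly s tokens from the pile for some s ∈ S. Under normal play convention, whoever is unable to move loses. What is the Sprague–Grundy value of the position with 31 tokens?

0

G(0) = 0
G(1) = mex{} = 0
G(2) = mex{} = 0
G(3) = mex{} = 0
G(4) = mex{} = 0
G(5) = mex{} = 0
G(6) = mex{0} = 1
G(7) = mex{0,0} = 1
G(8) = mex{0,0} = 1
G(9) = mex{0,0} = 1
G(10) = mex{0,0} = 1
G(11) = mex{0,0} = 1
G(12) = mex{1,0} = 2
G(13) = mex{1,1} = 0
G(14) = mex{1,1} = 0
G(15) = mex{1,1} = 0
G(16) = mex{1,1} = 0
G(17) = mex{1,1} = 0
G(18) = mex{2,1} = 0
G(19) = mex{0,2} = 1
G(20) = mex{0,0} = 1
G(21) = mex{0,0} = 1
G(22) = mex{0,0} = 1
G(23) = mex{0,0} = 1
G(24) = mex{0,0} = 1
G(25) = mex{1,0} = 2
G(26) = mex{1,1} = 0
G(27) = mex{1,1} = 0
G(28) = mex{1,1} = 0
G(29) = mex{1,1} = 0
G(30) = mex{1,1} = 0
G(31) = mex{2,1} = 0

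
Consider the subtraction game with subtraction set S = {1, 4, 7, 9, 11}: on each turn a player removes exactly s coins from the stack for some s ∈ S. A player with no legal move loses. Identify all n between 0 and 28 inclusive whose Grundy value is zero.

0, 2, 5, 8, 10, 18, 20, 23, 26, 28

G(0) = 0
G(1) = mex{0} = 1
G(2) = mex{1} = 0
G(3) = mex{0} = 1
G(4) = mex{1,0} = 2
G(5) = mex{2,1} = 0
G(6) = mex{0,0} = 1
G(7) = mex{1,1,0} = 2
G(8) = mex{2,2,1} = 0
G(9) = mex{0,0,0,0} = 1
G(10) = mex{1,1,1,1} = 0
G(11) = mex{0,2,2,0,0} = 1
G(12) = mex{1,0,0,1,1} = 2
G(13) = mex{2,1,1,2,0} = 3
G(14) = mex{3,0,2,0,1} = 4
G(15) = mex{4,1,0,1,2} = 3
G(16) = mex{3,2,1,2,0} = 4
G(17) = mex{4,3,0,0,1} = 2
G(18) = mex{2,4,1,1,2} = 0
G(19) = mex{0,3,2,0,0} = 1
G(20) = mex{1,4,3,1,1} = 0
G(21) = mex{0,2,4,2,0} = 1
G(22) = mex{1,0,3,3,1} = 2
G(23) = mex{2,1,4,4,2} = 0
G(24) = mex{0,0,2,3,3} = 1
G(25) = mex{1,1,0,4,4} = 2
G(26) = mex{2,2,1,2,3} = 0
G(27) = mex{0,0,0,0,4} = 1
G(28) = mex{1,1,1,1,2} = 0
P-positions are exactly the n with G(n) = 0.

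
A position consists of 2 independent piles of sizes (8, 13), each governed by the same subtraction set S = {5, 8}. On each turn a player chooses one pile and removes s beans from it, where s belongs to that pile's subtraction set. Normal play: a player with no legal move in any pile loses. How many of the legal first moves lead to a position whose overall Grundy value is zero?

4

All piles use S = {5, 8}:
G(0) = 0
G(1) = mex{} = 0
G(2) = mex{} = 0
G(3) = mex{} = 0
G(4) = mex{} = 0
G(5) = mex{0} = 1
G(6) = mex{0} = 1
G(7) = mex{0} = 1
G(8) = mex{0,0} = 1
G(9) = mex{0,0} = 1
G(10) = mex{1,0} = 2
G(11) = mex{1,0} = 2
G(12) = mex{1,0} = 2
G(13) = mex{1,1} = 0
Pile A: G(8) = 1.
Pile B: G(13) = 0.
Combined Grundy value = 1 ⊕ 0 = 1.
A winning move leaves total XOR = 0, i.e. changes one component's Grundy value g to g ⊕ X where X is the current total.
Pile A: need g' = 1⊕1 = 0. Options: 8−5→G=0, 8−8→G=0. Hits: 2.
Pile B: need g' = 0⊕1 = 1. Options: 13−5→G=1, 13−8→G=1. Hits: 2.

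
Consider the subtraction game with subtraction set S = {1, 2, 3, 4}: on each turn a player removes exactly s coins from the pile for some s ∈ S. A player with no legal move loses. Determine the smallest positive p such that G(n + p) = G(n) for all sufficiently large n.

G(0) = 0
G(1) = mex{0} = 1
G(2) = mex{1,0} = 2
G(3) = mex{2,1,0} = 3
G(4) = mex{3,2,1,0} = 4
G(5) = mex{4,3,2,1} = 0
G(6) = mex{0,4,3,2} = 1
G(7) = mex{1,0,4,3} = 2
G(8) = mex{2,1,0,4} = 3
G(9) = mex{3,2,1,0} = 4
G(10) = mex{4,3,2,1} = 0
G(11) = mex{0,4,3,2} = 1
G(12) = mex{1,0,4,3} = 2
G(13) = mex{2,1,0,4} = 3
G(14) = mex{3,2,1,0} = 4
G(n+5) = G(n) holds for n = 0,…,3 (a full window of length max(S) = 4), so the sequence is purely periodic with period 5.

5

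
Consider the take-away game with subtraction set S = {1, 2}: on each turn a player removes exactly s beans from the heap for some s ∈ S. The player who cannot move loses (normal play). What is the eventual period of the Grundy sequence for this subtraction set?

G(0) = 0
G(1) = mex{0} = 1
G(2) = mex{1,0} = 2
G(3) = mex{2,1} = 0
G(4) = mex{0,2} = 1
G(5) = mex{1,0} = 2
G(6) = mex{2,1} = 0
G(7) = mex{0,2} = 1
G(8) = mex{1,0} = 2
G(9) = mex{2,1} = 0
G(10) = mex{0,2} = 1
G(11) = mex{1,0} = 2
G(12) = mex{2,1} = 0
G(13) = mex{0,2} = 1
G(14) = mex{1,0} = 2
G(n+3) = G(n) holds for n = 0,…,1 (a full window of length max(S) = 2), so the sequence is purely periodic with period 3.

3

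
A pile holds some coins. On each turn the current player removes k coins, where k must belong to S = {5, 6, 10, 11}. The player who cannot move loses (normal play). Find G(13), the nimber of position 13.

n :  0  1  2  3  4  5  6  7  8  9 10 11 12 13
G :  0  0  0  0  0  1  1  1  1  1  2  2  2  2

2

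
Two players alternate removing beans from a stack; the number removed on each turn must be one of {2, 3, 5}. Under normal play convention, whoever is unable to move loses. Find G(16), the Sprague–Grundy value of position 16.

1

G(0) = 0
G(1) = mex{} = 0
G(2) = mex{0} = 1
G(3) = mex{0,0} = 1
G(4) = mex{1,0} = 2
G(5) = mex{1,1,0} = 2
G(6) = mex{2,1,0} = 3
G(7) = mex{2,2,1} = 0
G(8) = mex{3,2,1} = 0
G(9) = mex{0,3,2} = 1
G(10) = mex{0,0,2} = 1
G(11) = mex{1,0,3} = 2
G(12) = mex{1,1,0} = 2
G(13) = mex{2,1,0} = 3
G(14) = mex{2,2,1} = 0
G(15) = mex{3,2,1} = 0
G(16) = mex{0,3,2} = 1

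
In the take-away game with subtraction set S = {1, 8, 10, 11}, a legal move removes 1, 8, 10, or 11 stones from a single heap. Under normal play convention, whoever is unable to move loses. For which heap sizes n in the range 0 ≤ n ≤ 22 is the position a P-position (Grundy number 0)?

0, 2, 4, 6, 9, 18, 21

G(0) = 0
G(1) = mex{0} = 1
G(2) = mex{1} = 0
G(3) = mex{0} = 1
G(4) = mex{1} = 0
G(5) = mex{0} = 1
G(6) = mex{1} = 0
G(7) = mex{0} = 1
G(8) = mex{1,0} = 2
G(9) = mex{2,1} = 0
G(10) = mex{0,0,0} = 1
G(11) = mex{1,1,1,0} = 2
G(12) = mex{2,0,0,1} = 3
G(13) = mex{3,1,1,0} = 2
G(14) = mex{2,0,0,1} = 3
G(15) = mex{3,1,1,0} = 2
G(16) = mex{2,2,0,1} = 3
G(17) = mex{3,0,1,0} = 2
G(18) = mex{2,1,2,1} = 0
G(19) = mex{0,2,0,2} = 1
G(20) = mex{1,3,1,0} = 2
G(21) = mex{2,2,2,1} = 0
G(22) = mex{0,3,3,2} = 1
P-positions are exactly the n with G(n) = 0.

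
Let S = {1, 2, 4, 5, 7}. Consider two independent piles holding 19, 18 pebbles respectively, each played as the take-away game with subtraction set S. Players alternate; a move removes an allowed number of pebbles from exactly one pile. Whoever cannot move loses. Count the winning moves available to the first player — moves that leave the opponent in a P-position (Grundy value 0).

All piles use S = {1, 2, 4, 5, 7}:
G(0) = 0
G(1) = mex{0} = 1
G(2) = mex{1,0} = 2
G(3) = mex{2,1} = 0
G(4) = mex{0,2,0} = 1
G(5) = mex{1,0,1,0} = 2
G(6) = mex{2,1,2,1} = 0
G(7) = mex{0,2,0,2,0} = 1
G(8) = mex{1,0,1,0,1} = 2
G(9) = mex{2,1,2,1,2} = 0
G(10) = mex{0,2,0,2,0} = 1
G(11) = mex{1,0,1,0,1} = 2
G(12) = mex{2,1,2,1,2} = 0
G(13) = mex{0,2,0,2,0} = 1
G(14) = mex{1,0,1,0,1} = 2
G(15) = mex{2,1,2,1,2} = 0
G(16) = mex{0,2,0,2,0} = 1
G(17) = mex{1,0,1,0,1} = 2
G(18) = mex{2,1,2,1,2} = 0
G(19) = mex{0,2,0,2,0} = 1
Pile A: G(19) = 1.
Pile B: G(18) = 0.
Combined Grundy value = 1 ⊕ 0 = 1.
A winning move leaves total XOR = 0, i.e. changes one component's Grundy value g to g ⊕ X where X is the current total.
Pile A: need g' = 1⊕1 = 0. Options: 19−1→G=0, 19−2→G=2, 19−4→G=0, 19−5→G=2, 19−7→G=0. Hits: 3.
Pile B: need g' = 0⊕1 = 1. Options: 18−1→G=2, 18−2→G=1, 18−4→G=2, 18−5→G=1, 18−7→G=2. Hits: 2.

5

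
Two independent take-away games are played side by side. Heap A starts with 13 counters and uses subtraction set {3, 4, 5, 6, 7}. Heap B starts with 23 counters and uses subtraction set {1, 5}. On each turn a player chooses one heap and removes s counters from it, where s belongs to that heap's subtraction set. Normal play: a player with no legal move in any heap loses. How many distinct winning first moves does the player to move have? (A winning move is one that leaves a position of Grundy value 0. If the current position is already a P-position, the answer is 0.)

Heap A, S = {3, 4, 5, 6, 7}:
n :  0  1  2  3  4  5  6  7  8  9 10 11 12 13
G :  0  0  0  1  1  1  2  2  2  3  0  0  0  1
G_A(13) = 1.
Heap B, S = {1, 5}:
n :  0  1  2  3  4  5  6  7  8  9 10 11 12 13 14 15 16 17 18 19 20 21 22 23
G :  0  1  0  1  0  1  0  1  0  1  0  1  0  1  0  1  0  1  0  1  0  1  0  1
G_B(23) = 1.
Combined Grundy value = 1 ⊕ 1 = 0.
A winning move leaves total XOR = 0, i.e. changes one component's Grundy value g to g ⊕ X where X is the current total.
Heap A: target g' = 1⊕0 = 1, but every legal move changes the Grundy value (mex property), so 0 moves.
Heap B: target g' = 1⊕0 = 1, but every legal move changes the Grundy value (mex property), so 0 moves.

0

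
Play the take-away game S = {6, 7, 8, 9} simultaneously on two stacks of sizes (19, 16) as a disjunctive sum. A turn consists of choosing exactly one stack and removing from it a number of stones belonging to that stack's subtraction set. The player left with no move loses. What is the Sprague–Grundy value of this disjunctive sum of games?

0

All stacks use S = {6, 7, 8, 9}:
G(0) = 0
G(1) = mex{} = 0
G(2) = mex{} = 0
G(3) = mex{} = 0
G(4) = mex{} = 0
G(5) = mex{} = 0
G(6) = mex{0} = 1
G(7) = mex{0,0} = 1
G(8) = mex{0,0,0} = 1
G(9) = mex{0,0,0,0} = 1
G(10) = mex{0,0,0,0} = 1
G(11) = mex{0,0,0,0} = 1
G(12) = mex{1,0,0,0} = 2
G(13) = mex{1,1,0,0} = 2
G(14) = mex{1,1,1,0} = 2
G(15) = mex{1,1,1,1} = 0
G(16) = mex{1,1,1,1} = 0
G(17) = mex{1,1,1,1} = 0
G(18) = mex{2,1,1,1} = 0
G(19) = mex{2,2,1,1} = 0
Stack A: G(19) = 0.
Stack B: G(16) = 0.
Combined Grundy value = 0 ⊕ 0 = 0.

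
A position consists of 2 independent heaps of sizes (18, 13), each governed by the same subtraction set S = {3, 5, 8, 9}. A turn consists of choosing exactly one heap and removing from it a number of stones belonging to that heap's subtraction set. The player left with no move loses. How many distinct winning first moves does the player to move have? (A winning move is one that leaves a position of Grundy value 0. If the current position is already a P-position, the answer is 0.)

2

All heaps use S = {3, 5, 8, 9}:
n :  0  1  2  3  4  5  6  7  8  9 10 11 12 13 14 15 16 17 18
G :  0  0  0  1  1  1  2  2  2  3  3  3  0  0  0  1  1  1  2
Heap A: G(18) = 2.
Heap B: G(13) = 0.
Combined Grundy value = 2 ⊕ 0 = 2.
A winning move leaves total XOR = 0, i.e. changes one component's Grundy value g to g ⊕ X where X is the current total.
Heap A: need g' = 2⊕2 = 0. Options: 18−3→G=1, 18−5→G=0, 18−8→G=3, 18−9→G=3. Hits: 1.
Heap B: need g' = 0⊕2 = 2. Options: 13−3→G=3, 13−5→G=2, 13−8→G=1, 13−9→G=1. Hits: 1.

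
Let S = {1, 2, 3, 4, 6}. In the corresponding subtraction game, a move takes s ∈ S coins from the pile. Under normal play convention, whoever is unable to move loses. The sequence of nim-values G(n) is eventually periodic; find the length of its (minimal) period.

5

G(0) = 0
G(1) = mex{0} = 1
G(2) = mex{1,0} = 2
G(3) = mex{2,1,0} = 3
G(4) = mex{3,2,1,0} = 4
G(5) = mex{4,3,2,1} = 0
G(6) = mex{0,4,3,2,0} = 1
G(7) = mex{1,0,4,3,1} = 2
G(8) = mex{2,1,0,4,2} = 3
G(9) = mex{3,2,1,0,3} = 4
G(10) = mex{4,3,2,1,4} = 0
G(11) = mex{0,4,3,2,0} = 1
G(12) = mex{1,0,4,3,1} = 2
G(13) = mex{2,1,0,4,2} = 3
G(14) = mex{3,2,1,0,3} = 4
G(n+5) = G(n) holds for n = 0,…,5 (a full window of length max(S) = 6), so the sequence is purely periodic with period 5.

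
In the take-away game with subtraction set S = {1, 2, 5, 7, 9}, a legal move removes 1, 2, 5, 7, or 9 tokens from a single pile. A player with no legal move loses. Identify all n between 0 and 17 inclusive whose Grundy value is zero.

G(0) = 0
G(1) = mex{0} = 1
G(2) = mex{1,0} = 2
G(3) = mex{2,1} = 0
G(4) = mex{0,2} = 1
G(5) = mex{1,0,0} = 2
G(6) = mex{2,1,1} = 0
G(7) = mex{0,2,2,0} = 1
G(8) = mex{1,0,0,1} = 2
G(9) = mex{2,1,1,2,0} = 3
G(10) = mex{3,2,2,0,1} = 4
G(11) = mex{4,3,0,1,2} = 5
G(12) = mex{5,4,1,2,0} = 3
G(13) = mex{3,5,2,0,1} = 4
G(14) = mex{4,3,3,1,2} = 0
G(15) = mex{0,4,4,2,0} = 1
G(16) = mex{1,0,5,3,1} = 2
G(17) = mex{2,1,3,4,2} = 0
P-positions are exactly the n with G(n) = 0.

0, 3, 6, 14, 17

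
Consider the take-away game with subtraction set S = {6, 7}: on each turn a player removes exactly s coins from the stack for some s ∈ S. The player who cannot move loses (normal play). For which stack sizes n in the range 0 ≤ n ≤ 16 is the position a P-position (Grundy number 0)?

n :  0  1  2  3  4  5  6  7  8  9 10 11 12 13 14 15 16
G :  0  0  0  0  0  0  1  1  1  1  1  1  2  0  0  0  0
P-positions are exactly the n with G(n) = 0.

0, 1, 2, 3, 4, 5, 13, 14, 15, 16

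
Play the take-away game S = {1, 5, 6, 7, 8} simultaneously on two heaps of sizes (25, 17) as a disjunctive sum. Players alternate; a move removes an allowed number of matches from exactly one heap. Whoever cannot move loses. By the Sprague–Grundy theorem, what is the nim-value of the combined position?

All heaps use S = {1, 5, 6, 7, 8}:
G(0) = 0
G(1) = mex{0} = 1
G(2) = mex{1} = 0
G(3) = mex{0} = 1
G(4) = mex{1} = 0
G(5) = mex{0,0} = 1
G(6) = mex{1,1,0} = 2
G(7) = mex{2,0,1,0} = 3
G(8) = mex{3,1,0,1,0} = 2
G(9) = mex{2,0,1,0,1} = 3
G(10) = mex{3,1,0,1,0} = 2
G(11) = mex{2,2,1,0,1} = 3
G(12) = mex{3,3,2,1,0} = 4
G(13) = mex{4,2,3,2,1} = 0
G(14) = mex{0,3,2,3,2} = 1
G(15) = mex{1,2,3,2,3} = 0
G(16) = mex{0,3,2,3,2} = 1
G(17) = mex{1,4,3,2,3} = 0
G(18) = mex{0,0,4,3,2} = 1
G(19) = mex{1,1,0,4,3} = 2
G(20) = mex{2,0,1,0,4} = 3
G(21) = mex{3,1,0,1,0} = 2
G(22) = mex{2,0,1,0,1} = 3
G(23) = mex{3,1,0,1,0} = 2
G(24) = mex{2,2,1,0,1} = 3
G(25) = mex{3,3,2,1,0} = 4
Heap A: G(25) = 4.
Heap B: G(17) = 0.
Combined Grundy value = 4 ⊕ 0 = 4.

4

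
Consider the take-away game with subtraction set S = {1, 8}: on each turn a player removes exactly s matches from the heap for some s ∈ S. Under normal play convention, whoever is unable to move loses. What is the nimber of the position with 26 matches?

2

G(0) = 0
G(1) = mex{0} = 1
G(2) = mex{1} = 0
G(3) = mex{0} = 1
G(4) = mex{1} = 0
G(5) = mex{0} = 1
G(6) = mex{1} = 0
G(7) = mex{0} = 1
G(8) = mex{1,0} = 2
G(9) = mex{2,1} = 0
G(10) = mex{0,0} = 1
G(11) = mex{1,1} = 0
G(12) = mex{0,0} = 1
G(13) = mex{1,1} = 0
G(14) = mex{0,0} = 1
G(15) = mex{1,1} = 0
G(16) = mex{0,2} = 1
G(17) = mex{1,0} = 2
G(18) = mex{2,1} = 0
G(19) = mex{0,0} = 1
G(20) = mex{1,1} = 0
G(21) = mex{0,0} = 1
G(22) = mex{1,1} = 0
G(23) = mex{0,0} = 1
G(24) = mex{1,1} = 0
G(25) = mex{0,2} = 1
G(26) = mex{1,0} = 2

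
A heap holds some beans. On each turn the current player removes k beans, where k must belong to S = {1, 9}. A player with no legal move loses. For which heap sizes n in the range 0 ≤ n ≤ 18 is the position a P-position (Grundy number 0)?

0, 2, 4, 6, 8, 10, 12, 14, 16, 18

n :  0  1  2  3  4  5  6  7  8  9 10 11 12 13 14 15 16 17 18
G :  0  1  0  1  0  1  0  1  0  1  0  1  0  1  0  1  0  1  0
P-positions are exactly the n with G(n) = 0.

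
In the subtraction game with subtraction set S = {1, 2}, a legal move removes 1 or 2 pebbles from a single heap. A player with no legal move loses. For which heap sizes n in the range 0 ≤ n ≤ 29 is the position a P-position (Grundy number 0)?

0, 3, 6, 9, 12, 15, 18, 21, 24, 27

n :  0  1  2  3  4  5  6  7  8  9 10 11 12 13 14 15 16 17 18 19 20 21 22 23 24 25 26 27 28 29
G :  0  1  2  0  1  2  0  1  2  0  1  2  0  1  2  0  1  2  0  1  2  0  1  2  0  1  2  0  1  2
P-positions are exactly the n with G(n) = 0.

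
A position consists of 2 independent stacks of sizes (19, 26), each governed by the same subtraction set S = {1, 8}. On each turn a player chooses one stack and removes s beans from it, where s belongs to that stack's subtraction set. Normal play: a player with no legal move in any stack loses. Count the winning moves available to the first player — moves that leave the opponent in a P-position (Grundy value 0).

1

All stacks use S = {1, 8}:
G(0) = 0
G(1) = mex{0} = 1
G(2) = mex{1} = 0
G(3) = mex{0} = 1
G(4) = mex{1} = 0
G(5) = mex{0} = 1
G(6) = mex{1} = 0
G(7) = mex{0} = 1
G(8) = mex{1,0} = 2
G(9) = mex{2,1} = 0
G(10) = mex{0,0} = 1
G(11) = mex{1,1} = 0
G(12) = mex{0,0} = 1
G(13) = mex{1,1} = 0
G(14) = mex{0,0} = 1
G(15) = mex{1,1} = 0
G(16) = mex{0,2} = 1
G(17) = mex{1,0} = 2
G(18) = mex{2,1} = 0
G(19) = mex{0,0} = 1
G(20) = mex{1,1} = 0
G(21) = mex{0,0} = 1
G(22) = mex{1,1} = 0
G(23) = mex{0,0} = 1
G(24) = mex{1,1} = 0
G(25) = mex{0,2} = 1
G(26) = mex{1,0} = 2
Stack A: G(19) = 1.
Stack B: G(26) = 2.
Combined Grundy value = 1 ⊕ 2 = 3.
A winning move leaves total XOR = 0, i.e. changes one component's Grundy value g to g ⊕ X where X is the current total.
Stack A: need g' = 1⊕3 = 2. Options: 19−1→G=0, 19−8→G=0. Hits: 0.
Stack B: need g' = 2⊕3 = 1. Options: 26−1→G=1, 26−8→G=0. Hits: 1.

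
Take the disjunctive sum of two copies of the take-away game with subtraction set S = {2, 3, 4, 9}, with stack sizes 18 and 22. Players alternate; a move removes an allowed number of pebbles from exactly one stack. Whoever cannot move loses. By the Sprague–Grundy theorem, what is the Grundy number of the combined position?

2

All stacks use S = {2, 3, 4, 9}:
n :  0  1  2  3  4  5  6  7  8  9 10 11 12 13 14 15 16 17 18 19 20 21 22
G :  0  0  1  1  2  2  0  0  1  1  2  2  0  0  1  1  2  2  0  0  1  1  2
Stack A: G(18) = 0.
Stack B: G(22) = 2.
Combined Grundy value = 0 ⊕ 2 = 2.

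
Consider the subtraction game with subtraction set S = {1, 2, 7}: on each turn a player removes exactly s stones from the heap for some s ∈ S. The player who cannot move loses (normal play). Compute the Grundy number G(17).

2

G(0) = 0
G(1) = mex{0} = 1
G(2) = mex{1,0} = 2
G(3) = mex{2,1} = 0
G(4) = mex{0,2} = 1
G(5) = mex{1,0} = 2
G(6) = mex{2,1} = 0
G(7) = mex{0,2,0} = 1
G(8) = mex{1,0,1} = 2
G(9) = mex{2,1,2} = 0
G(10) = mex{0,2,0} = 1
G(11) = mex{1,0,1} = 2
G(12) = mex{2,1,2} = 0
G(13) = mex{0,2,0} = 1
G(14) = mex{1,0,1} = 2
G(15) = mex{2,1,2} = 0
G(16) = mex{0,2,0} = 1
G(17) = mex{1,0,1} = 2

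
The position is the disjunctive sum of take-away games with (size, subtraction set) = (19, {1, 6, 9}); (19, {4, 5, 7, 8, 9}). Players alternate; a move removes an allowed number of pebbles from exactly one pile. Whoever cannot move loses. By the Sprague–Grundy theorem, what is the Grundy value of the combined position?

Pile A, S = {1, 6, 9}:
n :  0  1  2  3  4  5  6  7  8  9 10 11 12 13 14 15 16 17 18 19
G :  0  1  0  1  0  1  2  0  1  2  3  2  0  1  0  1  2  0  1  0
G_A(19) = 0.
Pile B, S = {4, 5, 7, 8, 9}:
G(0) = 0
G(1) = mex{} = 0
G(2) = mex{} = 0
G(3) = mex{} = 0
G(4) = mex{0} = 1
G(5) = mex{0,0} = 1
G(6) = mex{0,0} = 1
G(7) = mex{0,0,0} = 1
G(8) = mex{1,0,0,0} = 2
G(9) = mex{1,1,0,0,0} = 2
G(10) = mex{1,1,0,0,0} = 2
G(11) = mex{1,1,1,0,0} = 2
G(12) = mex{2,1,1,1,0} = 3
G(13) = mex{2,2,1,1,1} = 0
G(14) = mex{2,2,1,1,1} = 0
G(15) = mex{2,2,2,1,1} = 0
G(16) = mex{3,2,2,2,1} = 0
G(17) = mex{0,3,2,2,2} = 1
G(18) = mex{0,0,2,2,2} = 1
G(19) = mex{0,0,3,2,2} = 1
G_B(19) = 1.
Combined Grundy value = 0 ⊕ 1 = 1.

1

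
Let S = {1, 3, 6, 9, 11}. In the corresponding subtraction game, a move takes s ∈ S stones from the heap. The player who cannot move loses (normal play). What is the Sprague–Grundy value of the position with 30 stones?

n :  0  1  2  3  4  5  6  7  8  9 10 11 12 13 14 15 16 17 18 19 20 21 22 23 24 25 26 27 28 29 30
G :  0  1  0  1  0  1  2  3  2  3  2  3  0  1  0  1  0  1  2  3  2  3  2  3  0  1  0  1  0  1  2

2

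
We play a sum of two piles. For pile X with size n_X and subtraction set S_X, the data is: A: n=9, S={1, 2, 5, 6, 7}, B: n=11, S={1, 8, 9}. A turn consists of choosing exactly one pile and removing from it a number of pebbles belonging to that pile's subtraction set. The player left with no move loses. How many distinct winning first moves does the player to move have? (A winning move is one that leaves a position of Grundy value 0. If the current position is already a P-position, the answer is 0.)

0

Pile A, S = {1, 2, 5, 6, 7}:
n : 0 1 2 3 4 5 6 7 8 9
G : 0 1 2 0 1 2 3 4 5 3
G_A(9) = 3.
Pile B, S = {1, 8, 9}:
n :  0  1  2  3  4  5  6  7  8  9 10 11
G :  0  1  0  1  0  1  0  1  2  3  2  3
G_B(11) = 3.
Combined Grundy value = 3 ⊕ 3 = 0.
A winning move leaves total XOR = 0, i.e. changes one component's Grundy value g to g ⊕ X where X is the current total.
Pile A: target g' = 3⊕0 = 3, but every legal move changes the Grundy value (mex property), so 0 moves.
Pile B: target g' = 3⊕0 = 3, but every legal move changes the Grundy value (mex property), so 0 moves.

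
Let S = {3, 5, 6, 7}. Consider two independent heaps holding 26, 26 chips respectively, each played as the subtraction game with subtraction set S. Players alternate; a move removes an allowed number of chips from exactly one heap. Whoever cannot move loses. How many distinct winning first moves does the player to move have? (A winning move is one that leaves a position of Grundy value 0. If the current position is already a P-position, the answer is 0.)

0

All heaps use S = {3, 5, 6, 7}:
G(0) = 0
G(1) = mex{} = 0
G(2) = mex{} = 0
G(3) = mex{0} = 1
G(4) = mex{0} = 1
G(5) = mex{0,0} = 1
G(6) = mex{1,0,0} = 2
G(7) = mex{1,0,0,0} = 2
G(8) = mex{1,1,0,0} = 2
G(9) = mex{2,1,1,0} = 3
G(10) = mex{2,1,1,1} = 0
G(11) = mex{2,2,1,1} = 0
G(12) = mex{3,2,2,1} = 0
G(13) = mex{0,2,2,2} = 1
G(14) = mex{0,3,2,2} = 1
G(15) = mex{0,0,3,2} = 1
G(16) = mex{1,0,0,3} = 2
G(17) = mex{1,0,0,0} = 2
G(18) = mex{1,1,0,0} = 2
G(19) = mex{2,1,1,0} = 3
G(20) = mex{2,1,1,1} = 0
G(21) = mex{2,2,1,1} = 0
G(22) = mex{3,2,2,1} = 0
G(23) = mex{0,2,2,2} = 1
G(24) = mex{0,3,2,2} = 1
G(25) = mex{0,0,3,2} = 1
G(26) = mex{1,0,0,3} = 2
Heap A: G(26) = 2.
Heap B: G(26) = 2.
Combined Grundy value = 2 ⊕ 2 = 0.
A winning move leaves total XOR = 0, i.e. changes one component's Grundy value g to g ⊕ X where X is the current total.
Heap A: target g' = 2⊕0 = 2, but every legal move changes the Grundy value (mex property), so 0 moves.
Heap B: target g' = 2⊕0 = 2, but every legal move changes the Grundy value (mex property), so 0 moves.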